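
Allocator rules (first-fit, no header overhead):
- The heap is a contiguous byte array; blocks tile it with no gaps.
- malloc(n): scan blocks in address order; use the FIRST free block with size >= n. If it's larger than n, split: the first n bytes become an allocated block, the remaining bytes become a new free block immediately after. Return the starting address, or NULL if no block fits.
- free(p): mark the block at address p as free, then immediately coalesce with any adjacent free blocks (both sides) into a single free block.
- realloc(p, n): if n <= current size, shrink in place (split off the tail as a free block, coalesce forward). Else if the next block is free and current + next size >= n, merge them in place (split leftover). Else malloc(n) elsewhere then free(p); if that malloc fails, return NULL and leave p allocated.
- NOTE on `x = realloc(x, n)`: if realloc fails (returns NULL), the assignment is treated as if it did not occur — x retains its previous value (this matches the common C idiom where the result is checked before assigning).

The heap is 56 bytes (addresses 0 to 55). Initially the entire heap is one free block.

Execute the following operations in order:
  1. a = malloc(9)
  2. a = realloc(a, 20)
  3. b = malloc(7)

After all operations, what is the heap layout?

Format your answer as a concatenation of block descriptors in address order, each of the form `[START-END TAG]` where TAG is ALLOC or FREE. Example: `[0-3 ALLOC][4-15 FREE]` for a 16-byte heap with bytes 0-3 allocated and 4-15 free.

Answer: [0-19 ALLOC][20-26 ALLOC][27-55 FREE]

Derivation:
Op 1: a = malloc(9) -> a = 0; heap: [0-8 ALLOC][9-55 FREE]
Op 2: a = realloc(a, 20) -> a = 0; heap: [0-19 ALLOC][20-55 FREE]
Op 3: b = malloc(7) -> b = 20; heap: [0-19 ALLOC][20-26 ALLOC][27-55 FREE]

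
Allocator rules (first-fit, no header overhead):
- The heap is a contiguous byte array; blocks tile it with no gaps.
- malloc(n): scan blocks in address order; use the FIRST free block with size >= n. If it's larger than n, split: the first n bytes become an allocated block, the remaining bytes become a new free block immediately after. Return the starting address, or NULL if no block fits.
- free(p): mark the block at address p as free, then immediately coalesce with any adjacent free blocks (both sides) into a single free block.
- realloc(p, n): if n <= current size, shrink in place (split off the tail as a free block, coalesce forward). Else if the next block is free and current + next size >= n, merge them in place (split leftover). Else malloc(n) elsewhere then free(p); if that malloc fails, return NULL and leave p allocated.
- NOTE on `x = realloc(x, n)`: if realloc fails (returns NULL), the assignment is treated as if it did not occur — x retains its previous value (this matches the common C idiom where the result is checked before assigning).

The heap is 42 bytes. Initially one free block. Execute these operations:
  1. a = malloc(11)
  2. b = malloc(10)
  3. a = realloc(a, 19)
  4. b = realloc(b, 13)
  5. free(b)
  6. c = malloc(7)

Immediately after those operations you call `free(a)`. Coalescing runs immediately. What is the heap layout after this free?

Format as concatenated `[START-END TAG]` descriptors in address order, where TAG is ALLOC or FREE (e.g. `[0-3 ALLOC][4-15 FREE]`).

Op 1: a = malloc(11) -> a = 0; heap: [0-10 ALLOC][11-41 FREE]
Op 2: b = malloc(10) -> b = 11; heap: [0-10 ALLOC][11-20 ALLOC][21-41 FREE]
Op 3: a = realloc(a, 19) -> a = 21; heap: [0-10 FREE][11-20 ALLOC][21-39 ALLOC][40-41 FREE]
Op 4: b = realloc(b, 13) -> NULL (b unchanged); heap: [0-10 FREE][11-20 ALLOC][21-39 ALLOC][40-41 FREE]
Op 5: free(b) -> (freed b); heap: [0-20 FREE][21-39 ALLOC][40-41 FREE]
Op 6: c = malloc(7) -> c = 0; heap: [0-6 ALLOC][7-20 FREE][21-39 ALLOC][40-41 FREE]
free(a): a = 21 -> block [21-39 ALLOC]; mark free, coalesce with adjacent free neighbors -> [0-6 ALLOC][7-41 FREE]

Answer: [0-6 ALLOC][7-41 FREE]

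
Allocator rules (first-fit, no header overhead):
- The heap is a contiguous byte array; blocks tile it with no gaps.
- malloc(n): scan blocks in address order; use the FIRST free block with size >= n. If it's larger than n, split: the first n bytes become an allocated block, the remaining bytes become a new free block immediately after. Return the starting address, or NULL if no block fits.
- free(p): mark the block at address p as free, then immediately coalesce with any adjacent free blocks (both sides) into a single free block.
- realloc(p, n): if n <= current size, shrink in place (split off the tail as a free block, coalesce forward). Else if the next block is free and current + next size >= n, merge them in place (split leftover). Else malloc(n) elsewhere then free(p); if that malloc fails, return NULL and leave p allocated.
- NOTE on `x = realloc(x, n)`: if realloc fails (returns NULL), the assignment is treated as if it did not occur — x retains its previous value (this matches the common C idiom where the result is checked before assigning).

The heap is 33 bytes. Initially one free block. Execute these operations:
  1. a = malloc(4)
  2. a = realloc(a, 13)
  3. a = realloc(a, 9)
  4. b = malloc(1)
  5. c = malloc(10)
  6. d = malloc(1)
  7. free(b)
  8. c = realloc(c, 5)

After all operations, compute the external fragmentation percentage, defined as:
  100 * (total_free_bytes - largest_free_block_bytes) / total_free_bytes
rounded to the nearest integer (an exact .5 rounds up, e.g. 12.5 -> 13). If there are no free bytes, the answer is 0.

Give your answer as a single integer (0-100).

Answer: 33

Derivation:
Op 1: a = malloc(4) -> a = 0; heap: [0-3 ALLOC][4-32 FREE]
Op 2: a = realloc(a, 13) -> a = 0; heap: [0-12 ALLOC][13-32 FREE]
Op 3: a = realloc(a, 9) -> a = 0; heap: [0-8 ALLOC][9-32 FREE]
Op 4: b = malloc(1) -> b = 9; heap: [0-8 ALLOC][9-9 ALLOC][10-32 FREE]
Op 5: c = malloc(10) -> c = 10; heap: [0-8 ALLOC][9-9 ALLOC][10-19 ALLOC][20-32 FREE]
Op 6: d = malloc(1) -> d = 20; heap: [0-8 ALLOC][9-9 ALLOC][10-19 ALLOC][20-20 ALLOC][21-32 FREE]
Op 7: free(b) -> (freed b); heap: [0-8 ALLOC][9-9 FREE][10-19 ALLOC][20-20 ALLOC][21-32 FREE]
Op 8: c = realloc(c, 5) -> c = 10; heap: [0-8 ALLOC][9-9 FREE][10-14 ALLOC][15-19 FREE][20-20 ALLOC][21-32 FREE]
Free blocks: [1 5 12] total_free=18 largest=12 -> 100*(18-12)/18 = 600/18 ≈ 33.333 -> rounds to 33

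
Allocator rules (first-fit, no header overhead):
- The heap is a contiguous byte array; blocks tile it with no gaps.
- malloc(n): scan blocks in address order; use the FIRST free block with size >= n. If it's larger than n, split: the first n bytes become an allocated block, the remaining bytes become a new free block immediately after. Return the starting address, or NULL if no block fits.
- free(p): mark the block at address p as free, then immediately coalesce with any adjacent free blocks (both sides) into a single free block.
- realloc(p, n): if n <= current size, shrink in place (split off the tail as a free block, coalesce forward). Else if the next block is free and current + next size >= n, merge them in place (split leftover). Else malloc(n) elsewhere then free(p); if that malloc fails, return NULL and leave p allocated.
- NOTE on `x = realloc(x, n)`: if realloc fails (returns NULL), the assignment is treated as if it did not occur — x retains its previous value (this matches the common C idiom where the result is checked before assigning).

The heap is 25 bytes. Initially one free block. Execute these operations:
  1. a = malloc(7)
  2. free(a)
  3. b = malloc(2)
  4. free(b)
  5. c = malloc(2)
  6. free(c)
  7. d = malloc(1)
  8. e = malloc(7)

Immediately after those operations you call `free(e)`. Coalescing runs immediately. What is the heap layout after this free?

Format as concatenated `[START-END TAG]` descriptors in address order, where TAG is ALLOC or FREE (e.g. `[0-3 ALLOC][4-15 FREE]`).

Op 1: a = malloc(7) -> a = 0; heap: [0-6 ALLOC][7-24 FREE]
Op 2: free(a) -> (freed a); heap: [0-24 FREE]
Op 3: b = malloc(2) -> b = 0; heap: [0-1 ALLOC][2-24 FREE]
Op 4: free(b) -> (freed b); heap: [0-24 FREE]
Op 5: c = malloc(2) -> c = 0; heap: [0-1 ALLOC][2-24 FREE]
Op 6: free(c) -> (freed c); heap: [0-24 FREE]
Op 7: d = malloc(1) -> d = 0; heap: [0-0 ALLOC][1-24 FREE]
Op 8: e = malloc(7) -> e = 1; heap: [0-0 ALLOC][1-7 ALLOC][8-24 FREE]
free(e): e = 1 -> block [1-7 ALLOC]; mark free, coalesce with adjacent free neighbors -> [0-0 ALLOC][1-24 FREE]

Answer: [0-0 ALLOC][1-24 FREE]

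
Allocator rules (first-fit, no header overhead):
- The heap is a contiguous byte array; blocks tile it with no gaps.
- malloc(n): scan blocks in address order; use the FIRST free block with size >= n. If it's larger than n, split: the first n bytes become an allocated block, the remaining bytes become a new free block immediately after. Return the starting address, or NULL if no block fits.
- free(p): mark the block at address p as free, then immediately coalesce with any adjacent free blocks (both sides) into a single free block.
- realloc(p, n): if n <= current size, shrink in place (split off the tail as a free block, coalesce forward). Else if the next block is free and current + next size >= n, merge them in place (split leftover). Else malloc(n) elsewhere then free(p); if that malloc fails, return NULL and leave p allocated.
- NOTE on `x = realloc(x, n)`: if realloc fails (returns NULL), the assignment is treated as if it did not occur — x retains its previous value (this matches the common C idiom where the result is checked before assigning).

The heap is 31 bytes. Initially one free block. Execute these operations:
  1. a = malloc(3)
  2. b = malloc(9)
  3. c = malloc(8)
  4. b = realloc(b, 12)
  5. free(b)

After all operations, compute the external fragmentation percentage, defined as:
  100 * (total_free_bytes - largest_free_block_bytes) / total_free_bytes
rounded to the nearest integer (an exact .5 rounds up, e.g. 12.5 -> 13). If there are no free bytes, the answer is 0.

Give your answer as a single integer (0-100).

Op 1: a = malloc(3) -> a = 0; heap: [0-2 ALLOC][3-30 FREE]
Op 2: b = malloc(9) -> b = 3; heap: [0-2 ALLOC][3-11 ALLOC][12-30 FREE]
Op 3: c = malloc(8) -> c = 12; heap: [0-2 ALLOC][3-11 ALLOC][12-19 ALLOC][20-30 FREE]
Op 4: b = realloc(b, 12) -> NULL (b unchanged); heap: [0-2 ALLOC][3-11 ALLOC][12-19 ALLOC][20-30 FREE]
Op 5: free(b) -> (freed b); heap: [0-2 ALLOC][3-11 FREE][12-19 ALLOC][20-30 FREE]
Free blocks: [9 11] total_free=20 largest=11 -> 100*(20-11)/20 = 900/20 = 45

Answer: 45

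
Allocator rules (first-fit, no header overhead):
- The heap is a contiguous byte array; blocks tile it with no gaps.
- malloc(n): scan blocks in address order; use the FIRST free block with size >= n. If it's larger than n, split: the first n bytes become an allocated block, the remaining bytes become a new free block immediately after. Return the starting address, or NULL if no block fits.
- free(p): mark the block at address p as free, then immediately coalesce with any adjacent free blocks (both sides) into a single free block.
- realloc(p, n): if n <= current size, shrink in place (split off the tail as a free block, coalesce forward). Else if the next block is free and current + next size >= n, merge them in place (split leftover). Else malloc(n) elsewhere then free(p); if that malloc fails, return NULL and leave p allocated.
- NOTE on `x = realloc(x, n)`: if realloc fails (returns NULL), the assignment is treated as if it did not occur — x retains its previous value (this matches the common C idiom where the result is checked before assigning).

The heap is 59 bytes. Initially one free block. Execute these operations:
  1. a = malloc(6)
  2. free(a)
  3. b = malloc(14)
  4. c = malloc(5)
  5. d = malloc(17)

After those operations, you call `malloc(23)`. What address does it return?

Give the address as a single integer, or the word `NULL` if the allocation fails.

Answer: 36

Derivation:
Op 1: a = malloc(6) -> a = 0; heap: [0-5 ALLOC][6-58 FREE]
Op 2: free(a) -> (freed a); heap: [0-58 FREE]
Op 3: b = malloc(14) -> b = 0; heap: [0-13 ALLOC][14-58 FREE]
Op 4: c = malloc(5) -> c = 14; heap: [0-13 ALLOC][14-18 ALLOC][19-58 FREE]
Op 5: d = malloc(17) -> d = 19; heap: [0-13 ALLOC][14-18 ALLOC][19-35 ALLOC][36-58 FREE]
malloc(23): first-fit scan over [0-13 ALLOC][14-18 ALLOC][19-35 ALLOC][36-58 FREE] -> 36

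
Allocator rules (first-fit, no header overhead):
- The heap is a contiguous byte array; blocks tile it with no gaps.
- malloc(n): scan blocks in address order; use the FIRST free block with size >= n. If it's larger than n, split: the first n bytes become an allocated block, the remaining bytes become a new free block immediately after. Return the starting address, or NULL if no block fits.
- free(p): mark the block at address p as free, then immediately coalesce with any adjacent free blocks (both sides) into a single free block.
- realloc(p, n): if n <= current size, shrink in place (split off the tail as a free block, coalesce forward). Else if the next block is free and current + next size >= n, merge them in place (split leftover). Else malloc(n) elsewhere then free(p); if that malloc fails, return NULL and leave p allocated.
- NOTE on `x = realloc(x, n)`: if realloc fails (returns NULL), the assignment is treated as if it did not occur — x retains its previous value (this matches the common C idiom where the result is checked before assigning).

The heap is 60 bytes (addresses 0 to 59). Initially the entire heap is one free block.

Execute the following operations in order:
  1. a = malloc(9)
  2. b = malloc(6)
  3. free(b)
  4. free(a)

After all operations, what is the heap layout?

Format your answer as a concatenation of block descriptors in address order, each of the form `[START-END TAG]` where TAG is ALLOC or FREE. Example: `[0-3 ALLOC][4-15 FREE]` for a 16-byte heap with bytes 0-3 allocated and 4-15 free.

Op 1: a = malloc(9) -> a = 0; heap: [0-8 ALLOC][9-59 FREE]
Op 2: b = malloc(6) -> b = 9; heap: [0-8 ALLOC][9-14 ALLOC][15-59 FREE]
Op 3: free(b) -> (freed b); heap: [0-8 ALLOC][9-59 FREE]
Op 4: free(a) -> (freed a); heap: [0-59 FREE]

Answer: [0-59 FREE]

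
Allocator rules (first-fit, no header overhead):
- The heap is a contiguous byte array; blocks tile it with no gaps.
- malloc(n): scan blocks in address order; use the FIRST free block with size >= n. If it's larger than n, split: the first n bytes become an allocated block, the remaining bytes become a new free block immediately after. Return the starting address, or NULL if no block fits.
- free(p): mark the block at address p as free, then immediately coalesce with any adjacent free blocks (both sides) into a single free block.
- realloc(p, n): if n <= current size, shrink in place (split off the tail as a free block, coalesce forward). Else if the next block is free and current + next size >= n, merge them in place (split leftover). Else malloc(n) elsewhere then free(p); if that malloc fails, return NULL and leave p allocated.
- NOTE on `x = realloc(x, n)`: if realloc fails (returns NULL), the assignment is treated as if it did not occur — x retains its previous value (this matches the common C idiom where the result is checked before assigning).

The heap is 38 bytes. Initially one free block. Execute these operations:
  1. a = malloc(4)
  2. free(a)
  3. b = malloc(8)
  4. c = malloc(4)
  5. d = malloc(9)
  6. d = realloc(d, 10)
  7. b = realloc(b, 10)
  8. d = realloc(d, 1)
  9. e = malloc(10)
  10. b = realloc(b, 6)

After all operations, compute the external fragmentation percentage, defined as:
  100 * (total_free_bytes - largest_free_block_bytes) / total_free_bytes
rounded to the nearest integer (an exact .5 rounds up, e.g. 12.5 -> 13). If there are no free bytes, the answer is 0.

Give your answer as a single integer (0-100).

Answer: 63

Derivation:
Op 1: a = malloc(4) -> a = 0; heap: [0-3 ALLOC][4-37 FREE]
Op 2: free(a) -> (freed a); heap: [0-37 FREE]
Op 3: b = malloc(8) -> b = 0; heap: [0-7 ALLOC][8-37 FREE]
Op 4: c = malloc(4) -> c = 8; heap: [0-7 ALLOC][8-11 ALLOC][12-37 FREE]
Op 5: d = malloc(9) -> d = 12; heap: [0-7 ALLOC][8-11 ALLOC][12-20 ALLOC][21-37 FREE]
Op 6: d = realloc(d, 10) -> d = 12; heap: [0-7 ALLOC][8-11 ALLOC][12-21 ALLOC][22-37 FREE]
Op 7: b = realloc(b, 10) -> b = 22; heap: [0-7 FREE][8-11 ALLOC][12-21 ALLOC][22-31 ALLOC][32-37 FREE]
Op 8: d = realloc(d, 1) -> d = 12; heap: [0-7 FREE][8-11 ALLOC][12-12 ALLOC][13-21 FREE][22-31 ALLOC][32-37 FREE]
Op 9: e = malloc(10) -> e = NULL; heap: [0-7 FREE][8-11 ALLOC][12-12 ALLOC][13-21 FREE][22-31 ALLOC][32-37 FREE]
Op 10: b = realloc(b, 6) -> b = 22; heap: [0-7 FREE][8-11 ALLOC][12-12 ALLOC][13-21 FREE][22-27 ALLOC][28-37 FREE]
Free blocks: [8 9 10] total_free=27 largest=10 -> 100*(27-10)/27 = 1700/27 ≈ 62.963 -> rounds to 63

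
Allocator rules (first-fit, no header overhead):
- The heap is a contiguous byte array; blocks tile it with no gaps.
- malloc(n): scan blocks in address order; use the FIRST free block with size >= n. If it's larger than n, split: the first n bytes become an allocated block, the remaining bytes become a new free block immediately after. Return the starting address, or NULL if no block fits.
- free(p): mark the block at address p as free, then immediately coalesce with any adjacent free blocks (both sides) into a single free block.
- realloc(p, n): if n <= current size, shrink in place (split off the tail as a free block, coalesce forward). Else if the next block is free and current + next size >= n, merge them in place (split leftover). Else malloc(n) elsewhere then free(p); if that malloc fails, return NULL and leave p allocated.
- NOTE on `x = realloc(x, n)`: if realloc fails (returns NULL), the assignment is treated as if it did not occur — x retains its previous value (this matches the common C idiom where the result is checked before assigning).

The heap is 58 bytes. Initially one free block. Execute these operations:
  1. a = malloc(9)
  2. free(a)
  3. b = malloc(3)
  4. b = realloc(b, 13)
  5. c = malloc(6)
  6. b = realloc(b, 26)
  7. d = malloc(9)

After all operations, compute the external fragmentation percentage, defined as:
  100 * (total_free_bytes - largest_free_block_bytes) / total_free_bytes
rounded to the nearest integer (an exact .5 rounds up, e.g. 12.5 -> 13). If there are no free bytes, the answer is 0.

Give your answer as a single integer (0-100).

Op 1: a = malloc(9) -> a = 0; heap: [0-8 ALLOC][9-57 FREE]
Op 2: free(a) -> (freed a); heap: [0-57 FREE]
Op 3: b = malloc(3) -> b = 0; heap: [0-2 ALLOC][3-57 FREE]
Op 4: b = realloc(b, 13) -> b = 0; heap: [0-12 ALLOC][13-57 FREE]
Op 5: c = malloc(6) -> c = 13; heap: [0-12 ALLOC][13-18 ALLOC][19-57 FREE]
Op 6: b = realloc(b, 26) -> b = 19; heap: [0-12 FREE][13-18 ALLOC][19-44 ALLOC][45-57 FREE]
Op 7: d = malloc(9) -> d = 0; heap: [0-8 ALLOC][9-12 FREE][13-18 ALLOC][19-44 ALLOC][45-57 FREE]
Free blocks: [4 13] total_free=17 largest=13 -> 100*(17-13)/17 = 400/17 ≈ 23.529 -> rounds to 24

Answer: 24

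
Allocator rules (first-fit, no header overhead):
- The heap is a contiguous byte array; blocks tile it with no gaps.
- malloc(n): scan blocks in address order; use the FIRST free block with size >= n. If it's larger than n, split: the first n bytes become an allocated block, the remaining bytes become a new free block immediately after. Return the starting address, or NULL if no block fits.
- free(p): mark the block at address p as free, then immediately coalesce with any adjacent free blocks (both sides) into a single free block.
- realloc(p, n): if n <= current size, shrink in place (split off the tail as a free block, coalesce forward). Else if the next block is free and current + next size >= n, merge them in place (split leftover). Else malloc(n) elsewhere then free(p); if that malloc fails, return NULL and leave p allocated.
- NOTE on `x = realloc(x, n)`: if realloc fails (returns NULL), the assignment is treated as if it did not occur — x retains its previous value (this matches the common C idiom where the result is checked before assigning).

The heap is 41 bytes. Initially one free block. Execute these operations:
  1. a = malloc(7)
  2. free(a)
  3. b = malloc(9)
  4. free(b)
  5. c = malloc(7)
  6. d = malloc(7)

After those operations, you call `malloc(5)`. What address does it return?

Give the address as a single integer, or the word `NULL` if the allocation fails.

Op 1: a = malloc(7) -> a = 0; heap: [0-6 ALLOC][7-40 FREE]
Op 2: free(a) -> (freed a); heap: [0-40 FREE]
Op 3: b = malloc(9) -> b = 0; heap: [0-8 ALLOC][9-40 FREE]
Op 4: free(b) -> (freed b); heap: [0-40 FREE]
Op 5: c = malloc(7) -> c = 0; heap: [0-6 ALLOC][7-40 FREE]
Op 6: d = malloc(7) -> d = 7; heap: [0-6 ALLOC][7-13 ALLOC][14-40 FREE]
malloc(5): first-fit scan over [0-6 ALLOC][7-13 ALLOC][14-40 FREE] -> 14

Answer: 14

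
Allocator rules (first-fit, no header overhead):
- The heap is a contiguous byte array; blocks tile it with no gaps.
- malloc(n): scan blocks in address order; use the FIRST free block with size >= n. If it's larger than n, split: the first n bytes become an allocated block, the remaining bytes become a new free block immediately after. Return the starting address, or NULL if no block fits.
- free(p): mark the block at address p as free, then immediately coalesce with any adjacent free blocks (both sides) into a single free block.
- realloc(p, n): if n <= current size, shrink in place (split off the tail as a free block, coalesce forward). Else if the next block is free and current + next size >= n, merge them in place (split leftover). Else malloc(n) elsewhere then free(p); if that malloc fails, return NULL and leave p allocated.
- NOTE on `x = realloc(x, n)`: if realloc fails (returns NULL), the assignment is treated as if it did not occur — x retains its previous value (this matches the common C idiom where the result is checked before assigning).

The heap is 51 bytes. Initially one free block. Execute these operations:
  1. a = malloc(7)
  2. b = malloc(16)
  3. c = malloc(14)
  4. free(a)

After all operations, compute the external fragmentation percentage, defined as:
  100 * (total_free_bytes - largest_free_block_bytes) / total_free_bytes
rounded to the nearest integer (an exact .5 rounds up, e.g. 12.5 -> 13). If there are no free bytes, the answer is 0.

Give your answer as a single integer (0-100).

Answer: 33

Derivation:
Op 1: a = malloc(7) -> a = 0; heap: [0-6 ALLOC][7-50 FREE]
Op 2: b = malloc(16) -> b = 7; heap: [0-6 ALLOC][7-22 ALLOC][23-50 FREE]
Op 3: c = malloc(14) -> c = 23; heap: [0-6 ALLOC][7-22 ALLOC][23-36 ALLOC][37-50 FREE]
Op 4: free(a) -> (freed a); heap: [0-6 FREE][7-22 ALLOC][23-36 ALLOC][37-50 FREE]
Free blocks: [7 14] total_free=21 largest=14 -> 100*(21-14)/21 = 700/21 ≈ 33.333 -> rounds to 33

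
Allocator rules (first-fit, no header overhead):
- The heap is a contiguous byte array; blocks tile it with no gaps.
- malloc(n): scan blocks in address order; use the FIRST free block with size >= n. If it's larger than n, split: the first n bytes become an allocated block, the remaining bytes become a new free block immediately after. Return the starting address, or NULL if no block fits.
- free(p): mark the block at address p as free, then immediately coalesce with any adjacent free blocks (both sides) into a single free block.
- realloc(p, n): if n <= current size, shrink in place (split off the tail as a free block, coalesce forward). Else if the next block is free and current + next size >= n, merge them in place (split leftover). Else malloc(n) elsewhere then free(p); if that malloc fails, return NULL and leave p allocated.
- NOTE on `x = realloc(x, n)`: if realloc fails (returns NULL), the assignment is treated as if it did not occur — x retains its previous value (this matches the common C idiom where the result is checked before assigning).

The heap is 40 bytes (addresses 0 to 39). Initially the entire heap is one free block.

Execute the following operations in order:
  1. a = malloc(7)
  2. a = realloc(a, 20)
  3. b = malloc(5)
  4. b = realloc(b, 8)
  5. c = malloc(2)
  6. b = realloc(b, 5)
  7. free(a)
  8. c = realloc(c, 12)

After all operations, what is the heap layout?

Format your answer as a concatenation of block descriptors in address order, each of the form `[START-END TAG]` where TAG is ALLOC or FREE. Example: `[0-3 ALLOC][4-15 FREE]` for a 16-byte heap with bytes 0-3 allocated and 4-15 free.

Answer: [0-19 FREE][20-24 ALLOC][25-27 FREE][28-39 ALLOC]

Derivation:
Op 1: a = malloc(7) -> a = 0; heap: [0-6 ALLOC][7-39 FREE]
Op 2: a = realloc(a, 20) -> a = 0; heap: [0-19 ALLOC][20-39 FREE]
Op 3: b = malloc(5) -> b = 20; heap: [0-19 ALLOC][20-24 ALLOC][25-39 FREE]
Op 4: b = realloc(b, 8) -> b = 20; heap: [0-19 ALLOC][20-27 ALLOC][28-39 FREE]
Op 5: c = malloc(2) -> c = 28; heap: [0-19 ALLOC][20-27 ALLOC][28-29 ALLOC][30-39 FREE]
Op 6: b = realloc(b, 5) -> b = 20; heap: [0-19 ALLOC][20-24 ALLOC][25-27 FREE][28-29 ALLOC][30-39 FREE]
Op 7: free(a) -> (freed a); heap: [0-19 FREE][20-24 ALLOC][25-27 FREE][28-29 ALLOC][30-39 FREE]
Op 8: c = realloc(c, 12) -> c = 28; heap: [0-19 FREE][20-24 ALLOC][25-27 FREE][28-39 ALLOC]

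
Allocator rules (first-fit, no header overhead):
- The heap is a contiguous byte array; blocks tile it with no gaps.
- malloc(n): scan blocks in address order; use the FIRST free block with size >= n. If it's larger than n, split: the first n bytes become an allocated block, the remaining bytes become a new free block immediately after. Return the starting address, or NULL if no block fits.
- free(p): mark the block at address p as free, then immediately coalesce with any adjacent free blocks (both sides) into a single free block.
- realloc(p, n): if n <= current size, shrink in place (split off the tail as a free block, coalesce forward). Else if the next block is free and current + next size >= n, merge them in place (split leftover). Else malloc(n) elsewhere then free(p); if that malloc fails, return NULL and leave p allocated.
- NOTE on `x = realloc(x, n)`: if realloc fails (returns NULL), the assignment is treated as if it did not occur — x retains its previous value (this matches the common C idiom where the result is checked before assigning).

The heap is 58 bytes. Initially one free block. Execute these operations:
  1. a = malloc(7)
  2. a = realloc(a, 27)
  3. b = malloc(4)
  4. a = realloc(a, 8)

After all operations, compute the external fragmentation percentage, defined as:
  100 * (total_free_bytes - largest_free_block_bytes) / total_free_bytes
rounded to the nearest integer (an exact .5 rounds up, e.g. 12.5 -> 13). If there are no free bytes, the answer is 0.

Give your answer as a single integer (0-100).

Op 1: a = malloc(7) -> a = 0; heap: [0-6 ALLOC][7-57 FREE]
Op 2: a = realloc(a, 27) -> a = 0; heap: [0-26 ALLOC][27-57 FREE]
Op 3: b = malloc(4) -> b = 27; heap: [0-26 ALLOC][27-30 ALLOC][31-57 FREE]
Op 4: a = realloc(a, 8) -> a = 0; heap: [0-7 ALLOC][8-26 FREE][27-30 ALLOC][31-57 FREE]
Free blocks: [19 27] total_free=46 largest=27 -> 100*(46-27)/46 = 1900/46 ≈ 41.304 -> rounds to 41

Answer: 41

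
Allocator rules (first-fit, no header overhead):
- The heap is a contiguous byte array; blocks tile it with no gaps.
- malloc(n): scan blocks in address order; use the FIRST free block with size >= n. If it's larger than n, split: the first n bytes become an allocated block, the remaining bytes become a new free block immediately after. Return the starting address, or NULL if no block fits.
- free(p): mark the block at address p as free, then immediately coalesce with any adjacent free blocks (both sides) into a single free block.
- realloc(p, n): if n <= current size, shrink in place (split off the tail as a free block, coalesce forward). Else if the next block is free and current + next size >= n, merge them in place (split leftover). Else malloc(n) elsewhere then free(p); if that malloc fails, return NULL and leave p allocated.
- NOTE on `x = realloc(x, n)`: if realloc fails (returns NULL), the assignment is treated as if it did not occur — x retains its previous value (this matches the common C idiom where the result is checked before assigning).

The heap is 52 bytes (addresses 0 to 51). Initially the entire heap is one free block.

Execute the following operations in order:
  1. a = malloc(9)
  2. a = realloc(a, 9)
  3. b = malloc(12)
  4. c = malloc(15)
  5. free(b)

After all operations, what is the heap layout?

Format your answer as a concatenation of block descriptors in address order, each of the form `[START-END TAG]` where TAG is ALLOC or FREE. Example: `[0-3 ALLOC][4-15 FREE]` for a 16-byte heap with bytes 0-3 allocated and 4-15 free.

Op 1: a = malloc(9) -> a = 0; heap: [0-8 ALLOC][9-51 FREE]
Op 2: a = realloc(a, 9) -> a = 0; heap: [0-8 ALLOC][9-51 FREE]
Op 3: b = malloc(12) -> b = 9; heap: [0-8 ALLOC][9-20 ALLOC][21-51 FREE]
Op 4: c = malloc(15) -> c = 21; heap: [0-8 ALLOC][9-20 ALLOC][21-35 ALLOC][36-51 FREE]
Op 5: free(b) -> (freed b); heap: [0-8 ALLOC][9-20 FREE][21-35 ALLOC][36-51 FREE]

Answer: [0-8 ALLOC][9-20 FREE][21-35 ALLOC][36-51 FREE]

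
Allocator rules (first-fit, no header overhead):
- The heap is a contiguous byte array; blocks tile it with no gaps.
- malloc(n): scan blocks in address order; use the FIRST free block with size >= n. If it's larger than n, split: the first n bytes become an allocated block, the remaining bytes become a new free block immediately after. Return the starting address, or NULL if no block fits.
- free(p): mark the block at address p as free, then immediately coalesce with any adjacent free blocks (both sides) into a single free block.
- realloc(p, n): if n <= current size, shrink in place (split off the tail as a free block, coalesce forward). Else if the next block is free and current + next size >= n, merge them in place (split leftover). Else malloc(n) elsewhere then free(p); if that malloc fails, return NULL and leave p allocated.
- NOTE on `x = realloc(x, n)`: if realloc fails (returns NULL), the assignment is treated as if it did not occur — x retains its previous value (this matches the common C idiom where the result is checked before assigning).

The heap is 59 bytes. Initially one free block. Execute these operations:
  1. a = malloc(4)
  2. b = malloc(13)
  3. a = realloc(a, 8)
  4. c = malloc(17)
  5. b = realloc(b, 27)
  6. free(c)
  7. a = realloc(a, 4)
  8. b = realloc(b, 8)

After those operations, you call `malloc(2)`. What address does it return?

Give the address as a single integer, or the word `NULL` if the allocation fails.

Answer: 0

Derivation:
Op 1: a = malloc(4) -> a = 0; heap: [0-3 ALLOC][4-58 FREE]
Op 2: b = malloc(13) -> b = 4; heap: [0-3 ALLOC][4-16 ALLOC][17-58 FREE]
Op 3: a = realloc(a, 8) -> a = 17; heap: [0-3 FREE][4-16 ALLOC][17-24 ALLOC][25-58 FREE]
Op 4: c = malloc(17) -> c = 25; heap: [0-3 FREE][4-16 ALLOC][17-24 ALLOC][25-41 ALLOC][42-58 FREE]
Op 5: b = realloc(b, 27) -> NULL (b unchanged); heap: [0-3 FREE][4-16 ALLOC][17-24 ALLOC][25-41 ALLOC][42-58 FREE]
Op 6: free(c) -> (freed c); heap: [0-3 FREE][4-16 ALLOC][17-24 ALLOC][25-58 FREE]
Op 7: a = realloc(a, 4) -> a = 17; heap: [0-3 FREE][4-16 ALLOC][17-20 ALLOC][21-58 FREE]
Op 8: b = realloc(b, 8) -> b = 4; heap: [0-3 FREE][4-11 ALLOC][12-16 FREE][17-20 ALLOC][21-58 FREE]
malloc(2): first-fit scan over [0-3 FREE][4-11 ALLOC][12-16 FREE][17-20 ALLOC][21-58 FREE] -> 0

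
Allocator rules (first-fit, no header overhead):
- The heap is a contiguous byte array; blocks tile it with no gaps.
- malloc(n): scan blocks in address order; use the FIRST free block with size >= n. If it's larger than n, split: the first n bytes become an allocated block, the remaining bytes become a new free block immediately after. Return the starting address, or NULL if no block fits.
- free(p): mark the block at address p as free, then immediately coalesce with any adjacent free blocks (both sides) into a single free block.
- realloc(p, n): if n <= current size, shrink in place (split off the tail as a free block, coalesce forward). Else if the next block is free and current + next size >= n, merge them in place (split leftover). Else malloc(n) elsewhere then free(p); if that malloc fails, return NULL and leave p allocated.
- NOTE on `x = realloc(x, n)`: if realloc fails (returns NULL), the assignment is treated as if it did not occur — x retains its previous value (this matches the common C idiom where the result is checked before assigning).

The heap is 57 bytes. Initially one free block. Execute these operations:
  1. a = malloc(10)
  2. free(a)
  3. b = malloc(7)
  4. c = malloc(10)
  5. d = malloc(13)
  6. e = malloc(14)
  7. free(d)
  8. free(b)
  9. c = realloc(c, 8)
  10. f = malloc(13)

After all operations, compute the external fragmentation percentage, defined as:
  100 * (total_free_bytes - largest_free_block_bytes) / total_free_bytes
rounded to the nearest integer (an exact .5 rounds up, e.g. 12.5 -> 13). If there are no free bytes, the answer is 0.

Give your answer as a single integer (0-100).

Op 1: a = malloc(10) -> a = 0; heap: [0-9 ALLOC][10-56 FREE]
Op 2: free(a) -> (freed a); heap: [0-56 FREE]
Op 3: b = malloc(7) -> b = 0; heap: [0-6 ALLOC][7-56 FREE]
Op 4: c = malloc(10) -> c = 7; heap: [0-6 ALLOC][7-16 ALLOC][17-56 FREE]
Op 5: d = malloc(13) -> d = 17; heap: [0-6 ALLOC][7-16 ALLOC][17-29 ALLOC][30-56 FREE]
Op 6: e = malloc(14) -> e = 30; heap: [0-6 ALLOC][7-16 ALLOC][17-29 ALLOC][30-43 ALLOC][44-56 FREE]
Op 7: free(d) -> (freed d); heap: [0-6 ALLOC][7-16 ALLOC][17-29 FREE][30-43 ALLOC][44-56 FREE]
Op 8: free(b) -> (freed b); heap: [0-6 FREE][7-16 ALLOC][17-29 FREE][30-43 ALLOC][44-56 FREE]
Op 9: c = realloc(c, 8) -> c = 7; heap: [0-6 FREE][7-14 ALLOC][15-29 FREE][30-43 ALLOC][44-56 FREE]
Op 10: f = malloc(13) -> f = 15; heap: [0-6 FREE][7-14 ALLOC][15-27 ALLOC][28-29 FREE][30-43 ALLOC][44-56 FREE]
Free blocks: [7 2 13] total_free=22 largest=13 -> 100*(22-13)/22 = 900/22 ≈ 40.909 -> rounds to 41

Answer: 41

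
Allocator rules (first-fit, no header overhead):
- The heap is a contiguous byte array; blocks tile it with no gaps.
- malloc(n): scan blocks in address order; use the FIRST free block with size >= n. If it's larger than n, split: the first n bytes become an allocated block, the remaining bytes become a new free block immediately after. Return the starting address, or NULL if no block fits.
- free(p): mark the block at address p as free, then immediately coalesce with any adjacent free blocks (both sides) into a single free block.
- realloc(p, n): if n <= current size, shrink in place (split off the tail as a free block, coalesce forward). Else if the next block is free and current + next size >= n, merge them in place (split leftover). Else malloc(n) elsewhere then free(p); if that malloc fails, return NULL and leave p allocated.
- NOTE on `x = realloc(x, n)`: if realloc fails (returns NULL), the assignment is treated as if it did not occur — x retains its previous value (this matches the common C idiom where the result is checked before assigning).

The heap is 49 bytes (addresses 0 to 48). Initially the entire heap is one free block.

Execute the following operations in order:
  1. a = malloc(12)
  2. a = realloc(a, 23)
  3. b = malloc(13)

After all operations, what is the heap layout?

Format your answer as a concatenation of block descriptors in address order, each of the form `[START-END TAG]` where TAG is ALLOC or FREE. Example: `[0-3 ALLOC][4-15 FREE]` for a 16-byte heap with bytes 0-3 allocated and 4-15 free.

Answer: [0-22 ALLOC][23-35 ALLOC][36-48 FREE]

Derivation:
Op 1: a = malloc(12) -> a = 0; heap: [0-11 ALLOC][12-48 FREE]
Op 2: a = realloc(a, 23) -> a = 0; heap: [0-22 ALLOC][23-48 FREE]
Op 3: b = malloc(13) -> b = 23; heap: [0-22 ALLOC][23-35 ALLOC][36-48 FREE]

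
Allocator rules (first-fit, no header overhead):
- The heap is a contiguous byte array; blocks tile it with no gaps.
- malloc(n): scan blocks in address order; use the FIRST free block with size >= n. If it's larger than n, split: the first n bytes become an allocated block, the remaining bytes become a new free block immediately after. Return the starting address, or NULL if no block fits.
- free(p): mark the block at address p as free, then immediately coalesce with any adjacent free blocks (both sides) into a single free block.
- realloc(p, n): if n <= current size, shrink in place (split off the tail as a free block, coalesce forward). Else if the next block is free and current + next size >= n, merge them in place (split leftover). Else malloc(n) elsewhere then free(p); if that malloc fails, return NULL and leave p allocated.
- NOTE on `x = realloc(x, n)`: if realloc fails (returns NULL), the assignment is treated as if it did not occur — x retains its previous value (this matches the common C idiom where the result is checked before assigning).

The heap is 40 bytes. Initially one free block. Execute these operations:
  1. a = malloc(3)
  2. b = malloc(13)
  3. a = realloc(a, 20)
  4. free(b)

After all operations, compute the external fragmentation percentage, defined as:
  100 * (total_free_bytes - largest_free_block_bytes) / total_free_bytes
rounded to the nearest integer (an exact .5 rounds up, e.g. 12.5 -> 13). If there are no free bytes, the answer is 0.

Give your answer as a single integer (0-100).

Answer: 20

Derivation:
Op 1: a = malloc(3) -> a = 0; heap: [0-2 ALLOC][3-39 FREE]
Op 2: b = malloc(13) -> b = 3; heap: [0-2 ALLOC][3-15 ALLOC][16-39 FREE]
Op 3: a = realloc(a, 20) -> a = 16; heap: [0-2 FREE][3-15 ALLOC][16-35 ALLOC][36-39 FREE]
Op 4: free(b) -> (freed b); heap: [0-15 FREE][16-35 ALLOC][36-39 FREE]
Free blocks: [16 4] total_free=20 largest=16 -> 100*(20-16)/20 = 400/20 = 20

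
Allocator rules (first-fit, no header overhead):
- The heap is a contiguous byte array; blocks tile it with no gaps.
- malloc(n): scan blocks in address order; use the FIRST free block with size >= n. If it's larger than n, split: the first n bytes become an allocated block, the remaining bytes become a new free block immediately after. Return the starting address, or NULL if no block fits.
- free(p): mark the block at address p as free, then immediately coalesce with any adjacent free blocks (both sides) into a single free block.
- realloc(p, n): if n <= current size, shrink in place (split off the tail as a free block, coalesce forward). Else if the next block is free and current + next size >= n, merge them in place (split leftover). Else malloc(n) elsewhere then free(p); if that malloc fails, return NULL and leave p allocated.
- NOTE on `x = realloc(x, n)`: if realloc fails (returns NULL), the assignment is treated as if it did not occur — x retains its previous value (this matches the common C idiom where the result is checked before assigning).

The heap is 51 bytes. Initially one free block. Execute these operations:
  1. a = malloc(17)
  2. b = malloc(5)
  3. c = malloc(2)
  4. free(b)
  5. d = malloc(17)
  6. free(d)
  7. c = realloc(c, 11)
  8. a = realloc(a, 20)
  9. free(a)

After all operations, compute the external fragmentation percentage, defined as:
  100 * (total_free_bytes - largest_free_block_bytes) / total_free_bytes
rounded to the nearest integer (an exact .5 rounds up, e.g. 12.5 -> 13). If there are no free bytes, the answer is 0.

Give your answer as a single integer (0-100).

Op 1: a = malloc(17) -> a = 0; heap: [0-16 ALLOC][17-50 FREE]
Op 2: b = malloc(5) -> b = 17; heap: [0-16 ALLOC][17-21 ALLOC][22-50 FREE]
Op 3: c = malloc(2) -> c = 22; heap: [0-16 ALLOC][17-21 ALLOC][22-23 ALLOC][24-50 FREE]
Op 4: free(b) -> (freed b); heap: [0-16 ALLOC][17-21 FREE][22-23 ALLOC][24-50 FREE]
Op 5: d = malloc(17) -> d = 24; heap: [0-16 ALLOC][17-21 FREE][22-23 ALLOC][24-40 ALLOC][41-50 FREE]
Op 6: free(d) -> (freed d); heap: [0-16 ALLOC][17-21 FREE][22-23 ALLOC][24-50 FREE]
Op 7: c = realloc(c, 11) -> c = 22; heap: [0-16 ALLOC][17-21 FREE][22-32 ALLOC][33-50 FREE]
Op 8: a = realloc(a, 20) -> a = 0; heap: [0-19 ALLOC][20-21 FREE][22-32 ALLOC][33-50 FREE]
Op 9: free(a) -> (freed a); heap: [0-21 FREE][22-32 ALLOC][33-50 FREE]
Free blocks: [22 18] total_free=40 largest=22 -> 100*(40-22)/40 = 1800/40 = 45

Answer: 45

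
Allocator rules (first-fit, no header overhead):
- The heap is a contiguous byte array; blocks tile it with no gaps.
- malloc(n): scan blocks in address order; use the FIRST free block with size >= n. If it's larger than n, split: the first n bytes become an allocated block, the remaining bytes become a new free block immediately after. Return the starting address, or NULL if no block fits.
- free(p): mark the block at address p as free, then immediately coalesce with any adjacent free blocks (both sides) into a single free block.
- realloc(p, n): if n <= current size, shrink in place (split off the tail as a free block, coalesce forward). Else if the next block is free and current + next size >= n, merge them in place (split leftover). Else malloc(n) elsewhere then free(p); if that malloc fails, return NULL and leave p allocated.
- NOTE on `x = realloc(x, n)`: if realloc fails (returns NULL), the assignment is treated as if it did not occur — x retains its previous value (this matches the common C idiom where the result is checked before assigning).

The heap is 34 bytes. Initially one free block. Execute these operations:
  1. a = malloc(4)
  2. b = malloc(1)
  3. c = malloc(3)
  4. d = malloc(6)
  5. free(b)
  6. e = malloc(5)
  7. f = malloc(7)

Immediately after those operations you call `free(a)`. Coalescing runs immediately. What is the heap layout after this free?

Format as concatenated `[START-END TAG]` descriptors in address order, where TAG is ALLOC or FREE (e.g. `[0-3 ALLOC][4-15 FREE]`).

Answer: [0-4 FREE][5-7 ALLOC][8-13 ALLOC][14-18 ALLOC][19-25 ALLOC][26-33 FREE]

Derivation:
Op 1: a = malloc(4) -> a = 0; heap: [0-3 ALLOC][4-33 FREE]
Op 2: b = malloc(1) -> b = 4; heap: [0-3 ALLOC][4-4 ALLOC][5-33 FREE]
Op 3: c = malloc(3) -> c = 5; heap: [0-3 ALLOC][4-4 ALLOC][5-7 ALLOC][8-33 FREE]
Op 4: d = malloc(6) -> d = 8; heap: [0-3 ALLOC][4-4 ALLOC][5-7 ALLOC][8-13 ALLOC][14-33 FREE]
Op 5: free(b) -> (freed b); heap: [0-3 ALLOC][4-4 FREE][5-7 ALLOC][8-13 ALLOC][14-33 FREE]
Op 6: e = malloc(5) -> e = 14; heap: [0-3 ALLOC][4-4 FREE][5-7 ALLOC][8-13 ALLOC][14-18 ALLOC][19-33 FREE]
Op 7: f = malloc(7) -> f = 19; heap: [0-3 ALLOC][4-4 FREE][5-7 ALLOC][8-13 ALLOC][14-18 ALLOC][19-25 ALLOC][26-33 FREE]
free(a): a = 0 -> block [0-3 ALLOC]; mark free, coalesce with adjacent free neighbors -> [0-4 FREE][5-7 ALLOC][8-13 ALLOC][14-18 ALLOC][19-25 ALLOC][26-33 FREE]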